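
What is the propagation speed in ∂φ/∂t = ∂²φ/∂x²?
Infinite. The heat equation is parabolic, not hyperbolic, so disturbances propagate instantly.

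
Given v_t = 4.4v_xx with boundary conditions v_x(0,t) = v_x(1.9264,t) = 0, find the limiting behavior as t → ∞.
v → constant (steady state). Heat is conserved (no flux at boundaries); solution approaches the spatial average.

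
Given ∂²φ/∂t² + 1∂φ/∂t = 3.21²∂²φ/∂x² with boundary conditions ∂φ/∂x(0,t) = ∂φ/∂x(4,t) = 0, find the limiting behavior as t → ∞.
φ → constant (steady state). Damping (γ=1) dissipates the nonconstant modes; with Neumann BCs the spatial average obeys M''+γM'=0 and tends to a finite limit.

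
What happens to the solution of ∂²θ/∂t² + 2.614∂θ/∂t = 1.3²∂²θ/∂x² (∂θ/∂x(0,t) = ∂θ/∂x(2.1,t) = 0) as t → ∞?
θ → constant (steady state). Damping (γ=2.614) dissipates the nonconstant modes; with Neumann BCs the spatial average obeys M''+γM'=0 and tends to a finite limit.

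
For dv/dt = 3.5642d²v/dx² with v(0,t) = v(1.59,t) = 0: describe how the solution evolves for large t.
v → 0. Heat diffuses out through both boundaries.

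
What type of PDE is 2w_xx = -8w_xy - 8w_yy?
Rewriting in standard form: 2w_xx + 8w_xy + 8w_yy = 0. With A = 2, B = 8, C = 8, the discriminant is 0. This is a parabolic PDE.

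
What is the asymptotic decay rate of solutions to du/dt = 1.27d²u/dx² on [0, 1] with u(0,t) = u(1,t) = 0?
Eigenvalues: λₙ = 1.27n²π².
First three modes:
  n=1: λ₁ = 1.27π² ≈ 12.534
  n=2: λ₂ = 5.08π² ≈ 50.138 (4× faster decay)
  n=3: λ₃ = 11.43π² ≈ 112.81 (9× faster decay)
As t → ∞, higher modes decay exponentially faster. The n=1 mode dominates: u ~ c₁ sin(πx) e^{-λ₁t}.
Decay rate: λ₁ = 1.27π² ≈ 12.534.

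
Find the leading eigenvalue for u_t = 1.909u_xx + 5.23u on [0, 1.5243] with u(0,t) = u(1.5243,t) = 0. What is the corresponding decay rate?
Eigenvalues: λₙ = 1.909n²π²/1.5243² - 5.23.
First three modes:
  n=1: λ₁ = 1.909π²/1.5243² - 5.23 ≈ 2.879
  n=2: λ₂ = 7.636π²/1.5243² - 5.23 ≈ 27.206
  n=3: λ₃ = 17.181π²/1.5243² - 5.23 ≈ 67.751
Since 1.909π²/1.5243² ≈ 8.109 > 5.23, all λₙ > 0.
The n=1 mode decays slowest → dominates as t → ∞.
Asymptotic: u ~ c₁ sin(πx/1.5243) e^{-λ₁t} with decay rate λ₁ ≈ 2.879.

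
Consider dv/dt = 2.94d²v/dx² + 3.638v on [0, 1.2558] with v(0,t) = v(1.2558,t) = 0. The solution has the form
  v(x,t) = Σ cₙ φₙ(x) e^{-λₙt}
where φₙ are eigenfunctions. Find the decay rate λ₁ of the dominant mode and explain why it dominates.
Eigenvalues: λₙ = 2.94n²π²/1.2558² - 3.638.
First three modes:
  n=1: λ₁ = 2.94π²/1.2558² - 3.638 ≈ 14.762
  n=2: λ₂ = 11.76π²/1.2558² - 3.638 ≈ 69.96
  n=3: λ₃ = 26.46π²/1.2558² - 3.638 ≈ 161.958
Since 2.94π²/1.2558² ≈ 18.4 > 3.638, all λₙ > 0.
The n=1 mode decays slowest → dominates as t → ∞.
Asymptotic: v ~ c₁ sin(πx/1.2558) e^{-λ₁t} with decay rate λ₁ ≈ 14.762.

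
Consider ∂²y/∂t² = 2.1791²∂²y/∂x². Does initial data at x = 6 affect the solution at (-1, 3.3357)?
Yes. The domain of dependence is [-8.26882387, 6.26882387], and 6 ∈ [-8.26882387, 6.26882387].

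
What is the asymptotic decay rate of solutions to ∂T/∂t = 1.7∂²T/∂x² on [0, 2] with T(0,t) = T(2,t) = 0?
Eigenvalues: λₙ = 1.7n²π²/2².
First three modes:
  n=1: λ₁ = 1.7π²/2² ≈ 4.195
  n=2: λ₂ = 6.8π²/2² ≈ 16.778 (4× faster decay)
  n=3: λ₃ = 15.3π²/2² ≈ 37.751 (9× faster decay)
As t → ∞, higher modes decay exponentially faster. The n=1 mode dominates: T ~ c₁ sin(πx/2) e^{-λ₁t}.
Decay rate: λ₁ = 1.7π²/2² ≈ 4.195.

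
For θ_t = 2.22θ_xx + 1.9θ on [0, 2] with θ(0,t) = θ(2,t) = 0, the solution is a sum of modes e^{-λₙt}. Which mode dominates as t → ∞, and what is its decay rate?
Eigenvalues: λₙ = 2.22n²π²/2² - 1.9.
First three modes:
  n=1: λ₁ = 2.22π²/2² - 1.9 ≈ 3.578
  n=2: λ₂ = 8.88π²/2² - 1.9 ≈ 20.011
  n=3: λ₃ = 19.98π²/2² - 1.9 ≈ 47.399
Since 2.22π²/2² ≈ 5.478 > 1.9, all λₙ > 0.
The n=1 mode decays slowest → dominates as t → ∞.
Asymptotic: θ ~ c₁ sin(πx/2) e^{-λ₁t} with decay rate λ₁ ≈ 3.578.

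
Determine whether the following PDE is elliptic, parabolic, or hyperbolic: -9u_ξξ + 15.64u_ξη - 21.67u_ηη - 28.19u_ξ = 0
Coefficients: A = -9, B = 15.64, C = -21.67. B² - 4AC = -535.5104, which is negative, so the equation is elliptic.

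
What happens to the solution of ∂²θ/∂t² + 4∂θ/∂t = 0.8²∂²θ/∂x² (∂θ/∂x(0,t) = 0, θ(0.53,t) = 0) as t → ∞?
θ → 0. Damping (γ=4) dissipates energy; oscillations decay exponentially.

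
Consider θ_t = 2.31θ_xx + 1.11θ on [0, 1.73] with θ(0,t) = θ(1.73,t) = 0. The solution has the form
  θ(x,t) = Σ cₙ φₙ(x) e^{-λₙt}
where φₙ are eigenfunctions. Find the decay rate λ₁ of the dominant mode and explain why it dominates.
Eigenvalues: λₙ = 2.31n²π²/1.73² - 1.11.
First three modes:
  n=1: λ₁ = 2.31π²/1.73² - 1.11 ≈ 6.508
  n=2: λ₂ = 9.24π²/1.73² - 1.11 ≈ 29.36
  n=3: λ₃ = 20.79π²/1.73² - 1.11 ≈ 67.449
Since 2.31π²/1.73² ≈ 7.618 > 1.11, all λₙ > 0.
The n=1 mode decays slowest → dominates as t → ∞.
Asymptotic: θ ~ c₁ sin(πx/1.73) e^{-λ₁t} with decay rate λ₁ ≈ 6.508.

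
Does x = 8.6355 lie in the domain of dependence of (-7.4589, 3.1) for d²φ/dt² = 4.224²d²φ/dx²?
No. The domain of dependence is [-20.5533, 5.6355], and 8.6355 is outside this interval.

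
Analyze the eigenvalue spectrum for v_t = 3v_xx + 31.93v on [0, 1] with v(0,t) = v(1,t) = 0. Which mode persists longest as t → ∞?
Eigenvalues: λₙ = 3n²π²/1² - 31.93.
First three modes:
  n=1: λ₁ = 3π² - 31.93 ≈ -2.321
  n=2: λ₂ = 12π² - 31.93 ≈ 86.505
  n=3: λ₃ = 27π² - 31.93 ≈ 234.549
Since 3π² ≈ 29.609 < 31.93, λ₁ < 0.
The n=1 mode grows fastest (−λₙ is largest for n=1) → dominates.
Asymptotic: v ~ c₁ sin(πx/1) e^{2.321t} (exponential growth at rate −λ₁ ≈ 2.321).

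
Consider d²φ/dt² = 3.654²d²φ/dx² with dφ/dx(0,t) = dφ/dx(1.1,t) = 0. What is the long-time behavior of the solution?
As t → ∞, φ oscillates about a mean that drifts linearly in t (generically unbounded; no decay). There is no damping, so the nonconstant modes persist as standing waves (energy conserved, no decay). But with Neumann conditions at both ends the constant mode has eigenvalue 0: the spatial mean M(t) of φ satisfies M'' = 0, so M(t) = M(0) + M'(0)·t. Unless the initial velocity has zero mean (∫φ_t(x,0)dx = 0), the solution grows linearly in t (unbounded, though not exponentially); if it does have zero mean, the solution stays bounded and simply oscillates.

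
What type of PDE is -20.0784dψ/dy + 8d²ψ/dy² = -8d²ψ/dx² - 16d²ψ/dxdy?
Rewriting in standard form: 8d²ψ/dx² + 16d²ψ/dxdy + 8d²ψ/dy² - 20.0784dψ/dy = 0. With A = 8, B = 16, C = 8, the discriminant is 0. This is a parabolic PDE.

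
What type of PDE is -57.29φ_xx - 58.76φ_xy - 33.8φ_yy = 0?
With A = -57.29, B = -58.76, C = -33.8, the discriminant is -4292.8704. This is an elliptic PDE.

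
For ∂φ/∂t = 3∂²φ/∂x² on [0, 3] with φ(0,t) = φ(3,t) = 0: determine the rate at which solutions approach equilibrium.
Eigenvalues: λₙ = 3n²π²/3².
First three modes:
  n=1: λ₁ = 3π²/3² ≈ 3.29
  n=2: λ₂ = 12π²/3² ≈ 13.159 (4× faster decay)
  n=3: λ₃ = 27π²/3² ≈ 29.609 (9× faster decay)
As t → ∞, higher modes decay exponentially faster. The n=1 mode dominates: φ ~ c₁ sin(πx/3) e^{-λ₁t}.
Decay rate: λ₁ = 3π²/3² ≈ 3.29.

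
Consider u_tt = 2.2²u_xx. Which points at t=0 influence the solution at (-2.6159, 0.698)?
Domain of dependence: [-4.1515, -1.0803]. Signals travel at speed 2.2, so data within |x - -2.6159| ≤ 2.2·0.698 = 1.5356 can reach the point.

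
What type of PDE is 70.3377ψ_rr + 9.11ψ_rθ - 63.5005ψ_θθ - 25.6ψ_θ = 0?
With A = 70.3377, B = 9.11, C = -63.5005, the discriminant is 17948.9085754. This is a hyperbolic PDE.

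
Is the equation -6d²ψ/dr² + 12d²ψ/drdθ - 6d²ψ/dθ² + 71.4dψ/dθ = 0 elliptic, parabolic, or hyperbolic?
Computing B² - 4AC with A = -6, B = 12, C = -6: discriminant = 0 (zero). Answer: parabolic.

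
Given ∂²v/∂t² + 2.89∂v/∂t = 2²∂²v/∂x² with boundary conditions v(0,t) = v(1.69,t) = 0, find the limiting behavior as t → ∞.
v → 0. Damping (γ=2.89) dissipates energy; oscillations decay exponentially.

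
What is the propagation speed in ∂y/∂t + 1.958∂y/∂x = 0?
Speed = 1.958. Information travels along x - 1.958t = const (rightward).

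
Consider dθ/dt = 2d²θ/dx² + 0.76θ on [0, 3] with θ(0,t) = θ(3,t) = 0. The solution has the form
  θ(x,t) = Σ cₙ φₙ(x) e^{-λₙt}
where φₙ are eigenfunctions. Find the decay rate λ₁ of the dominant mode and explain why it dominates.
Eigenvalues: λₙ = 2n²π²/3² - 0.76.
First three modes:
  n=1: λ₁ = 2π²/3² - 0.76 ≈ 1.433
  n=2: λ₂ = 8π²/3² - 0.76 ≈ 8.013
  n=3: λ₃ = 18π²/3² - 0.76 ≈ 18.979
Since 2π²/3² ≈ 2.193 > 0.76, all λₙ > 0.
The n=1 mode decays slowest → dominates as t → ∞.
Asymptotic: θ ~ c₁ sin(πx/3) e^{-λ₁t} with decay rate λ₁ ≈ 1.433.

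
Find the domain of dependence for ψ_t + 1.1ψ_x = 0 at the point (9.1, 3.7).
A single point: x = 5.03. The characteristic through (9.1, 3.7) is x - 1.1t = const, so x = 9.1 - 1.1·3.7 = 5.03.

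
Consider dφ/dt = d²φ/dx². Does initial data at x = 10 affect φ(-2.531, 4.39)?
Yes, for any finite x. The heat equation has infinite propagation speed, so all initial data affects all points at any t > 0.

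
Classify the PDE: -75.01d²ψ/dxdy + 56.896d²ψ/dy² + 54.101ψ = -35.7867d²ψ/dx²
Rewriting in standard form: 35.7867d²ψ/dx² - 75.01d²ψ/dxdy + 56.896d²ψ/dy² + 54.101ψ = 0. A = 35.7867, B = -75.01, C = 56.896. Discriminant B² - 4AC = -2517.9802328. Since -2517.9802328 < 0, elliptic.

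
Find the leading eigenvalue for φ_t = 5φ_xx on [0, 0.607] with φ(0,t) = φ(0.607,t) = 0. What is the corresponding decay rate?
Eigenvalues: λₙ = 5n²π²/0.607².
First three modes:
  n=1: λ₁ = 5π²/0.607² ≈ 133.934
  n=2: λ₂ = 20π²/0.607² ≈ 535.738 (4× faster decay)
  n=3: λ₃ = 45π²/0.607² ≈ 1205.41 (9× faster decay)
As t → ∞, higher modes decay exponentially faster. The n=1 mode dominates: φ ~ c₁ sin(πx/0.607) e^{-λ₁t}.
Decay rate: λ₁ = 5π²/0.607² ≈ 133.934.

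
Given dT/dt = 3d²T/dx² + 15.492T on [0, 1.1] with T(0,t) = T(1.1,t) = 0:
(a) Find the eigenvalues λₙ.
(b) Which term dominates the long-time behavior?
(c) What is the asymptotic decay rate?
Eigenvalues: λₙ = 3n²π²/1.1² - 15.492.
First three modes:
  n=1: λ₁ = 3π²/1.1² - 15.492 ≈ 8.978
  n=2: λ₂ = 12π²/1.1² - 15.492 ≈ 82.388
  n=3: λ₃ = 27π²/1.1² - 15.492 ≈ 204.739
Since 3π²/1.1² ≈ 24.47 > 15.492, all λₙ > 0.
The n=1 mode decays slowest → dominates as t → ∞.
Asymptotic: T ~ c₁ sin(πx/1.1) e^{-λ₁t} with decay rate λ₁ ≈ 8.978.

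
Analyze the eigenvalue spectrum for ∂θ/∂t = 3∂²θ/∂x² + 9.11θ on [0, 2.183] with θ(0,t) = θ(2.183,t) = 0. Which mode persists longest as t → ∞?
Eigenvalues: λₙ = 3n²π²/2.183² - 9.11.
First three modes:
  n=1: λ₁ = 3π²/2.183² - 9.11 ≈ -2.897
  n=2: λ₂ = 12π²/2.183² - 9.11 ≈ 15.743
  n=3: λ₃ = 27π²/2.183² - 9.11 ≈ 46.809
Since 3π²/2.183² ≈ 6.213 < 9.11, λ₁ < 0.
The n=1 mode grows fastest (−λₙ is largest for n=1) → dominates.
Asymptotic: θ ~ c₁ sin(πx/2.183) e^{2.897t} (exponential growth at rate −λ₁ ≈ 2.897).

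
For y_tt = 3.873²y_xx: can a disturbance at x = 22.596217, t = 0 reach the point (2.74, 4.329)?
No. The domain of dependence is [-14.026217, 19.506217], and 22.596217 is outside this interval.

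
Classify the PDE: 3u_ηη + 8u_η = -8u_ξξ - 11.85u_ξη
Rewriting in standard form: 8u_ξξ + 11.85u_ξη + 3u_ηη + 8u_η = 0. A = 8, B = 11.85, C = 3. Discriminant B² - 4AC = 44.4225. Since 44.4225 > 0, hyperbolic.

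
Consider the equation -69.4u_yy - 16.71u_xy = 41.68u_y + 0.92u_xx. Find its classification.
Rewriting in standard form: -0.92u_xx - 16.71u_xy - 69.4u_yy - 41.68u_y = 0. Hyperbolic. (A = -0.92, B = -16.71, C = -69.4 gives B² - 4AC = 23.8321.)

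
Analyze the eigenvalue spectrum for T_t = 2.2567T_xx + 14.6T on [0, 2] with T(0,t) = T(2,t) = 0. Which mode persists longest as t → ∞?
Eigenvalues: λₙ = 2.2567n²π²/2² - 14.6.
First three modes:
  n=1: λ₁ = 2.2567π²/2² - 14.6 ≈ -9.032
  n=2: λ₂ = 9.0268π²/2² - 14.6 ≈ 7.673
  n=3: λ₃ = 20.3103π²/2² - 14.6 ≈ 35.514
Since 2.2567π²/2² ≈ 5.568 < 14.6, λ₁ < 0.
The n=1 mode grows fastest (−λₙ is largest for n=1) → dominates.
Asymptotic: T ~ c₁ sin(πx/2) e^{9.032t} (exponential growth at rate −λ₁ ≈ 9.032).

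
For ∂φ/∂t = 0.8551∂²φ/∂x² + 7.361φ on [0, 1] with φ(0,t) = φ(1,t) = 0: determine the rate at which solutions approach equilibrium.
Eigenvalues: λₙ = 0.8551n²π²/1² - 7.361.
First three modes:
  n=1: λ₁ = 0.8551π² - 7.361 ≈ 1.078
  n=2: λ₂ = 3.4204π² - 7.361 ≈ 26.397
  n=3: λ₃ = 7.6959π² - 7.361 ≈ 68.594
Since 0.8551π² ≈ 8.439 > 7.361, all λₙ > 0.
The n=1 mode decays slowest → dominates as t → ∞.
Asymptotic: φ ~ c₁ sin(πx/1) e^{-λ₁t} with decay rate λ₁ ≈ 1.078.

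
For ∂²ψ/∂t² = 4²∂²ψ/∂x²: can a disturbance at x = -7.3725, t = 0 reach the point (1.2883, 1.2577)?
No. The domain of dependence is [-3.7425, 6.3191], and -7.3725 is outside this interval.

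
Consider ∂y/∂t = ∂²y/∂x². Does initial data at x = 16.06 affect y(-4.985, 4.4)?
Yes, for any finite x. The heat equation has infinite propagation speed, so all initial data affects all points at any t > 0.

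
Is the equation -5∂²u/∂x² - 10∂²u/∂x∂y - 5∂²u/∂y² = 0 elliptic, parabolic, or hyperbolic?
Computing B² - 4AC with A = -5, B = -10, C = -5: discriminant = 0 (zero). Answer: parabolic.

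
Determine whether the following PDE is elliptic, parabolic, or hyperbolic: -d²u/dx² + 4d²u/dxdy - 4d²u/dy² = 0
Coefficients: A = -1, B = 4, C = -4. B² - 4AC = 0, which is zero, so the equation is parabolic.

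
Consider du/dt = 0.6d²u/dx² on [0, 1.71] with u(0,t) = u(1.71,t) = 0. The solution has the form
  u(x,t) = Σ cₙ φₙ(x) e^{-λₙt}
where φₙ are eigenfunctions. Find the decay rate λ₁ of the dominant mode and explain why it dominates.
Eigenvalues: λₙ = 0.6n²π²/1.71².
First three modes:
  n=1: λ₁ = 0.6π²/1.71² ≈ 2.025
  n=2: λ₂ = 2.4π²/1.71² ≈ 8.101 (4× faster decay)
  n=3: λ₃ = 5.4π²/1.71² ≈ 18.226 (9× faster decay)
As t → ∞, higher modes decay exponentially faster. The n=1 mode dominates: u ~ c₁ sin(πx/1.71) e^{-λ₁t}.
Decay rate: λ₁ = 0.6π²/1.71² ≈ 2.025.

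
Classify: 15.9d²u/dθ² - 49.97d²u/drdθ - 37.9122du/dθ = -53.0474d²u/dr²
Rewriting in standard form: 53.0474d²u/dr² - 49.97d²u/drdθ + 15.9d²u/dθ² - 37.9122du/dθ = 0. Elliptic (discriminant = -876.81374).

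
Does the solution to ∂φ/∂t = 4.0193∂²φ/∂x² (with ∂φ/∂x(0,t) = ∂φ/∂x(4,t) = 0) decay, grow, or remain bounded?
φ → constant (steady state). Heat is conserved (no flux at boundaries); solution approaches the spatial average.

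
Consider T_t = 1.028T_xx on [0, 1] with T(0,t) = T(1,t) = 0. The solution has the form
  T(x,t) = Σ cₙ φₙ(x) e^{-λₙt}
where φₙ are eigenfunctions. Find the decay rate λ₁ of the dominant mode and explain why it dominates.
Eigenvalues: λₙ = 1.028n²π².
First three modes:
  n=1: λ₁ = 1.028π² ≈ 10.146
  n=2: λ₂ = 4.112π² ≈ 40.584 (4× faster decay)
  n=3: λ₃ = 9.252π² ≈ 91.314 (9× faster decay)
As t → ∞, higher modes decay exponentially faster. The n=1 mode dominates: T ~ c₁ sin(πx) e^{-λ₁t}.
Decay rate: λ₁ = 1.028π² ≈ 10.146.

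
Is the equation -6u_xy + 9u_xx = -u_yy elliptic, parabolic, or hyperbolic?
Rewriting in standard form: 9u_xx - 6u_xy + u_yy = 0. Computing B² - 4AC with A = 9, B = -6, C = 1: discriminant = 0 (zero). Answer: parabolic.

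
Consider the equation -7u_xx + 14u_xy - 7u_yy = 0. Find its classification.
Parabolic. (A = -7, B = 14, C = -7 gives B² - 4AC = 0.)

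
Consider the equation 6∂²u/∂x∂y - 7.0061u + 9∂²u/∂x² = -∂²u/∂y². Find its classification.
Rewriting in standard form: 9∂²u/∂x² + 6∂²u/∂x∂y + ∂²u/∂y² - 7.0061u = 0. Parabolic. (A = 9, B = 6, C = 1 gives B² - 4AC = 0.)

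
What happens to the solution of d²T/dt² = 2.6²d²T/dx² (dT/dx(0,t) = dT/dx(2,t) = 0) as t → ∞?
T oscillates about a mean that drifts linearly in t (generically unbounded; no decay). There is no damping, so the nonconstant modes persist as standing waves (energy conserved, no decay). But with Neumann conditions at both ends the constant mode has eigenvalue 0: the spatial mean M(t) of T satisfies M'' = 0, so M(t) = M(0) + M'(0)·t. Unless the initial velocity has zero mean (∫T_t(x,0)dx = 0), the solution grows linearly in t (unbounded, though not exponentially); if it does have zero mean, the solution stays bounded and simply oscillates.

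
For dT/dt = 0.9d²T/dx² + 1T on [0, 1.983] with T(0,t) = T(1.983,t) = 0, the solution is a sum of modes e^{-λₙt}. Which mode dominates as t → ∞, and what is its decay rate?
Eigenvalues: λₙ = 0.9n²π²/1.983² - 1.
First three modes:
  n=1: λ₁ = 0.9π²/1.983² - 1 ≈ 1.259
  n=2: λ₂ = 3.6π²/1.983² - 1 ≈ 8.036
  n=3: λ₃ = 8.1π²/1.983² - 1 ≈ 19.33
Since 0.9π²/1.983² ≈ 2.259 > 1, all λₙ > 0.
The n=1 mode decays slowest → dominates as t → ∞.
Asymptotic: T ~ c₁ sin(πx/1.983) e^{-λ₁t} with decay rate λ₁ ≈ 1.259.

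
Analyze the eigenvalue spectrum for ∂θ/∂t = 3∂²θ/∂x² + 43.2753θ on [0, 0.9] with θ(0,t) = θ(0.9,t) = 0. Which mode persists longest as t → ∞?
Eigenvalues: λₙ = 3n²π²/0.9² - 43.2753.
First three modes:
  n=1: λ₁ = 3π²/0.9² - 43.2753 ≈ -6.721
  n=2: λ₂ = 12π²/0.9² - 43.2753 ≈ 102.941
  n=3: λ₃ = 27π²/0.9² - 43.2753 ≈ 285.712
Since 3π²/0.9² ≈ 36.554 < 43.2753, λ₁ < 0.
The n=1 mode grows fastest (−λₙ is largest for n=1) → dominates.
Asymptotic: θ ~ c₁ sin(πx/0.9) e^{6.721t} (exponential growth at rate −λ₁ ≈ 6.721).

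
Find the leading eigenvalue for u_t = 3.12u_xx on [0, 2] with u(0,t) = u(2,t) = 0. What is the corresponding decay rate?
Eigenvalues: λₙ = 3.12n²π²/2².
First three modes:
  n=1: λ₁ = 3.12π²/2² ≈ 7.698
  n=2: λ₂ = 12.48π²/2² ≈ 30.793 (4× faster decay)
  n=3: λ₃ = 28.08π²/2² ≈ 69.285 (9× faster decay)
As t → ∞, higher modes decay exponentially faster. The n=1 mode dominates: u ~ c₁ sin(πx/2) e^{-λ₁t}.
Decay rate: λ₁ = 3.12π²/2² ≈ 7.698.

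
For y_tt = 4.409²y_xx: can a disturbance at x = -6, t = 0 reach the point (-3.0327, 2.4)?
Yes. The domain of dependence is [-13.6143, 7.5489], and -6 ∈ [-13.6143, 7.5489].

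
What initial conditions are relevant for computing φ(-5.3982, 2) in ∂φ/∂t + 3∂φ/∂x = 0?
A single point: x = -11.3982. The characteristic through (-5.3982, 2) is x - 3t = const, so x = -5.3982 - 3·2 = -11.3982.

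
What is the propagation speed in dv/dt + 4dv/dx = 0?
Speed = 4. Information travels along x - 4t = const (rightward).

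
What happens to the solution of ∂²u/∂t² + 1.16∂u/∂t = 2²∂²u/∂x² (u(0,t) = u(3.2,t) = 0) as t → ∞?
u → 0. Damping (γ=1.16) dissipates energy; oscillations decay exponentially.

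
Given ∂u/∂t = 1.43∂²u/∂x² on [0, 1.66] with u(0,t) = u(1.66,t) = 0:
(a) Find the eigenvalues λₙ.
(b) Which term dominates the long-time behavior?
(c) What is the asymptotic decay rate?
Eigenvalues: λₙ = 1.43n²π²/1.66².
First three modes:
  n=1: λ₁ = 1.43π²/1.66² ≈ 5.122
  n=2: λ₂ = 5.72π²/1.66² ≈ 20.487 (4× faster decay)
  n=3: λ₃ = 12.87π²/1.66² ≈ 46.096 (9× faster decay)
As t → ∞, higher modes decay exponentially faster. The n=1 mode dominates: u ~ c₁ sin(πx/1.66) e^{-λ₁t}.
Decay rate: λ₁ = 1.43π²/1.66² ≈ 5.122.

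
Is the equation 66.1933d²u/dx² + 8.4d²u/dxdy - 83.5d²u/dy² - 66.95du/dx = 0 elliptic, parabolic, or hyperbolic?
Computing B² - 4AC with A = 66.1933, B = 8.4, C = -83.5: discriminant = 22179.1222 (positive). Answer: hyperbolic.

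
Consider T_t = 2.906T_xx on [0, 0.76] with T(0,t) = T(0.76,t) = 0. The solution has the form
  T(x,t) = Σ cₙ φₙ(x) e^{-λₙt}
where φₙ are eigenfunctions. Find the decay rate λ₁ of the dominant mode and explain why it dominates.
Eigenvalues: λₙ = 2.906n²π²/0.76².
First three modes:
  n=1: λ₁ = 2.906π²/0.76² ≈ 49.656
  n=2: λ₂ = 11.624π²/0.76² ≈ 198.622 (4× faster decay)
  n=3: λ₃ = 26.154π²/0.76² ≈ 446.9 (9× faster decay)
As t → ∞, higher modes decay exponentially faster. The n=1 mode dominates: T ~ c₁ sin(πx/0.76) e^{-λ₁t}.
Decay rate: λ₁ = 2.906π²/0.76² ≈ 49.656.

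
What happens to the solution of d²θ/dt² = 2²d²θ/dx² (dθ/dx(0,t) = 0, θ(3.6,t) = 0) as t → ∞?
θ oscillates (no decay). Energy is conserved; the solution oscillates indefinitely as standing waves.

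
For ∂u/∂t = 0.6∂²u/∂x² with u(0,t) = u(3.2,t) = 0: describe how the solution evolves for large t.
u → 0. Heat diffuses out through both boundaries.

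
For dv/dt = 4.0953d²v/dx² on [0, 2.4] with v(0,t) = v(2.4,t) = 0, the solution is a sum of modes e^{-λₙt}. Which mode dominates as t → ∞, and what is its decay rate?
Eigenvalues: λₙ = 4.0953n²π²/2.4².
First three modes:
  n=1: λ₁ = 4.0953π²/2.4² ≈ 7.017
  n=2: λ₂ = 16.3812π²/2.4² ≈ 28.069 (4× faster decay)
  n=3: λ₃ = 36.8577π²/2.4² ≈ 63.155 (9× faster decay)
As t → ∞, higher modes decay exponentially faster. The n=1 mode dominates: v ~ c₁ sin(πx/2.4) e^{-λ₁t}.
Decay rate: λ₁ = 4.0953π²/2.4² ≈ 7.017.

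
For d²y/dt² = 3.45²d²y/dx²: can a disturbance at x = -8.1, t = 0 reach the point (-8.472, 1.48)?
Yes. The domain of dependence is [-13.578, -3.366], and -8.1 ∈ [-13.578, -3.366].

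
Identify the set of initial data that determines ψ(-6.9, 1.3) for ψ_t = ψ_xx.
The entire real line. The heat equation has infinite propagation speed: any initial disturbance instantly affects all points (though exponentially small far away).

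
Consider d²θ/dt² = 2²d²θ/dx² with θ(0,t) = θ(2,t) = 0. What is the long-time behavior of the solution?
As t → ∞, θ oscillates (no decay). Energy is conserved; the solution oscillates indefinitely as standing waves.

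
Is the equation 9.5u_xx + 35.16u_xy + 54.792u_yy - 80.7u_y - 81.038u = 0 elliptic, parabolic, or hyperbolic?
Computing B² - 4AC with A = 9.5, B = 35.16, C = 54.792: discriminant = -845.8704 (negative). Answer: elliptic.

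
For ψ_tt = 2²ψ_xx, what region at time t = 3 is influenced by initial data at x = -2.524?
Domain of influence: [-8.524, 3.476]. Data at x = -2.524 spreads outward at speed 2.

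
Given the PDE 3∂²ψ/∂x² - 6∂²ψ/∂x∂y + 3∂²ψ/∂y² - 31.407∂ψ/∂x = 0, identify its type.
The second-order coefficients are A = 3, B = -6, C = 3. Since B² - 4AC = 0 = 0, this is a parabolic PDE.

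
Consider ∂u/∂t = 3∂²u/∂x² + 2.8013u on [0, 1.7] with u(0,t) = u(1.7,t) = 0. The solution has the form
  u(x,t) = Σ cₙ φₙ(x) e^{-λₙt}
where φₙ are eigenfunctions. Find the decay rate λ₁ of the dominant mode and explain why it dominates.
Eigenvalues: λₙ = 3n²π²/1.7² - 2.8013.
First three modes:
  n=1: λ₁ = 3π²/1.7² - 2.8013 ≈ 7.444
  n=2: λ₂ = 12π²/1.7² - 2.8013 ≈ 38.18
  n=3: λ₃ = 27π²/1.7² - 2.8013 ≈ 89.406
Since 3π²/1.7² ≈ 10.245 > 2.8013, all λₙ > 0.
The n=1 mode decays slowest → dominates as t → ∞.
Asymptotic: u ~ c₁ sin(πx/1.7) e^{-λ₁t} with decay rate λ₁ ≈ 7.444.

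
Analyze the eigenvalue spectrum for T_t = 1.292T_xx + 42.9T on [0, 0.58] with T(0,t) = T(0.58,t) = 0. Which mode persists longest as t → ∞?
Eigenvalues: λₙ = 1.292n²π²/0.58² - 42.9.
First three modes:
  n=1: λ₁ = 1.292π²/0.58² - 42.9 ≈ -4.994
  n=2: λ₂ = 5.168π²/0.58² - 42.9 ≈ 108.723
  n=3: λ₃ = 11.628π²/0.58² - 42.9 ≈ 298.253
Since 1.292π²/0.58² ≈ 37.906 < 42.9, λ₁ < 0.
The n=1 mode grows fastest (−λₙ is largest for n=1) → dominates.
Asymptotic: T ~ c₁ sin(πx/0.58) e^{4.994t} (exponential growth at rate −λ₁ ≈ 4.994).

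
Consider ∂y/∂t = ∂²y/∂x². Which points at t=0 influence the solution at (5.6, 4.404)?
The entire real line. The heat equation has infinite propagation speed: any initial disturbance instantly affects all points (though exponentially small far away).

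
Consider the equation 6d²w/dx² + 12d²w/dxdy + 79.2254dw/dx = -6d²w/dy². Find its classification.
Rewriting in standard form: 6d²w/dx² + 12d²w/dxdy + 6d²w/dy² + 79.2254dw/dx = 0. Parabolic. (A = 6, B = 12, C = 6 gives B² - 4AC = 0.)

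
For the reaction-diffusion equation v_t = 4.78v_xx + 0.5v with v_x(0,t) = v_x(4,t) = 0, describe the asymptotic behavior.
v grows unboundedly. With Neumann BCs the constant mode has diffusion eigenvalue 0, so any r > 0 makes it grow like e^(0.5t); solution grows exponentially.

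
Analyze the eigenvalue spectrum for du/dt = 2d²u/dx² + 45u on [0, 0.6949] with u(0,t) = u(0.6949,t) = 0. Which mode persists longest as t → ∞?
Eigenvalues: λₙ = 2n²π²/0.6949² - 45.
First three modes:
  n=1: λ₁ = 2π²/0.6949² - 45 ≈ -4.122
  n=2: λ₂ = 8π²/0.6949² - 45 ≈ 118.51
  n=3: λ₃ = 18π²/0.6949² - 45 ≈ 322.898
Since 2π²/0.6949² ≈ 40.878 < 45, λ₁ < 0.
The n=1 mode grows fastest (−λₙ is largest for n=1) → dominates.
Asymptotic: u ~ c₁ sin(πx/0.6949) e^{4.122t} (exponential growth at rate −λ₁ ≈ 4.122).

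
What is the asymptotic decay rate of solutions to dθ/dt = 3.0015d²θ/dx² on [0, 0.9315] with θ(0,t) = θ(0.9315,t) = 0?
Eigenvalues: λₙ = 3.0015n²π²/0.9315².
First three modes:
  n=1: λ₁ = 3.0015π²/0.9315² ≈ 34.141
  n=2: λ₂ = 12.006π²/0.9315² ≈ 136.563 (4× faster decay)
  n=3: λ₃ = 27.0135π²/0.9315² ≈ 307.266 (9× faster decay)
As t → ∞, higher modes decay exponentially faster. The n=1 mode dominates: θ ~ c₁ sin(πx/0.9315) e^{-λ₁t}.
Decay rate: λ₁ = 3.0015π²/0.9315² ≈ 34.141.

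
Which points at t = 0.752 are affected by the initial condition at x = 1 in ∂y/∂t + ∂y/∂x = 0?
At x = 1.752. The characteristic carries data from (1, 0) to (1.752, 0.752).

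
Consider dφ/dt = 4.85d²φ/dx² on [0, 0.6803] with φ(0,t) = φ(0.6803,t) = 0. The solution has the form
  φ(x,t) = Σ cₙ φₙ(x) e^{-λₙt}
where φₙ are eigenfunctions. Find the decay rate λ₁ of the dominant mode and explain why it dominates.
Eigenvalues: λₙ = 4.85n²π²/0.6803².
First three modes:
  n=1: λ₁ = 4.85π²/0.6803² ≈ 103.429
  n=2: λ₂ = 19.4π²/0.6803² ≈ 413.714 (4× faster decay)
  n=3: λ₃ = 43.65π²/0.6803² ≈ 930.857 (9× faster decay)
As t → ∞, higher modes decay exponentially faster. The n=1 mode dominates: φ ~ c₁ sin(πx/0.6803) e^{-λ₁t}.
Decay rate: λ₁ = 4.85π²/0.6803² ≈ 103.429.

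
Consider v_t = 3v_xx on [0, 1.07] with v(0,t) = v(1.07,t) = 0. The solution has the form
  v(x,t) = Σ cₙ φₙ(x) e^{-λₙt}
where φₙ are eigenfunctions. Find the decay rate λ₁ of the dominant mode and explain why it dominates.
Eigenvalues: λₙ = 3n²π²/1.07².
First three modes:
  n=1: λ₁ = 3π²/1.07² ≈ 25.861
  n=2: λ₂ = 12π²/1.07² ≈ 103.446 (4× faster decay)
  n=3: λ₃ = 27π²/1.07² ≈ 232.753 (9× faster decay)
As t → ∞, higher modes decay exponentially faster. The n=1 mode dominates: v ~ c₁ sin(πx/1.07) e^{-λ₁t}.
Decay rate: λ₁ = 3π²/1.07² ≈ 25.861.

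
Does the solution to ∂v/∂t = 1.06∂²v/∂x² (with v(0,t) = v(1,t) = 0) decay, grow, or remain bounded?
v → 0. Heat diffuses out through both boundaries.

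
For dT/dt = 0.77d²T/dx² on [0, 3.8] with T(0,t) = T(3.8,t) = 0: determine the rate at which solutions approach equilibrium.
Eigenvalues: λₙ = 0.77n²π²/3.8².
First three modes:
  n=1: λ₁ = 0.77π²/3.8² ≈ 0.526
  n=2: λ₂ = 3.08π²/3.8² ≈ 2.105 (4× faster decay)
  n=3: λ₃ = 6.93π²/3.8² ≈ 4.737 (9× faster decay)
As t → ∞, higher modes decay exponentially faster. The n=1 mode dominates: T ~ c₁ sin(πx/3.8) e^{-λ₁t}.
Decay rate: λ₁ = 0.77π²/3.8² ≈ 0.526.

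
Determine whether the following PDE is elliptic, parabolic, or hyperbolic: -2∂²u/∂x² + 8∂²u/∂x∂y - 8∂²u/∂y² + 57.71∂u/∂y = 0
Coefficients: A = -2, B = 8, C = -8. B² - 4AC = 0, which is zero, so the equation is parabolic.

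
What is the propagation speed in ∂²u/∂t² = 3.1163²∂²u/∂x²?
Speed = 3.1163. Information travels along characteristics x = x₀ ± 3.1163t.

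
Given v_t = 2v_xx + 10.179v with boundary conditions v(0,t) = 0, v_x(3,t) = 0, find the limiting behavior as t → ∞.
v grows unboundedly. Reaction dominates diffusion (r=10.179 > κπ²/(4L²)≈0.55); solution grows exponentially.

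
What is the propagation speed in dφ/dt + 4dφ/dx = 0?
Speed = 4. Information travels along x - 4t = const (rightward).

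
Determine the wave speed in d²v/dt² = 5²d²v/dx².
Speed = 5. Information travels along characteristics x = x₀ ± 5t.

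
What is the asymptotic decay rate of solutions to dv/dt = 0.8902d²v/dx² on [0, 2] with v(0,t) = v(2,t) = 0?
Eigenvalues: λₙ = 0.8902n²π²/2².
First three modes:
  n=1: λ₁ = 0.8902π²/2² ≈ 2.196
  n=2: λ₂ = 3.5608π²/2² ≈ 8.786 (4× faster decay)
  n=3: λ₃ = 8.0118π²/2² ≈ 19.768 (9× faster decay)
As t → ∞, higher modes decay exponentially faster. The n=1 mode dominates: v ~ c₁ sin(πx/2) e^{-λ₁t}.
Decay rate: λ₁ = 0.8902π²/2² ≈ 2.196.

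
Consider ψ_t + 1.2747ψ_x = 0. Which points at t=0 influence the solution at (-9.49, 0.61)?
A single point: x = -10.267567. The characteristic through (-9.49, 0.61) is x - 1.2747t = const, so x = -9.49 - 1.2747·0.61 = -10.267567.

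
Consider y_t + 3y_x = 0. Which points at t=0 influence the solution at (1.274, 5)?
A single point: x = -13.726. The characteristic through (1.274, 5) is x - 3t = const, so x = 1.274 - 3·5 = -13.726.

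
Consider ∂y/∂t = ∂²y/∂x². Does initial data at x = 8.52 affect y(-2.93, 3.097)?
Yes, for any finite x. The heat equation has infinite propagation speed, so all initial data affects all points at any t > 0.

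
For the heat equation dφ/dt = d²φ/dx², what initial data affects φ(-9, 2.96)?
The entire real line. The heat equation has infinite propagation speed: any initial disturbance instantly affects all points (though exponentially small far away).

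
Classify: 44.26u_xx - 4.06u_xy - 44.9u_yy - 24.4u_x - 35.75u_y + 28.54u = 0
Hyperbolic (discriminant = 7965.5796).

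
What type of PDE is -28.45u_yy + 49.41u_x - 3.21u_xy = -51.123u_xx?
Rewriting in standard form: 51.123u_xx - 3.21u_xy - 28.45u_yy + 49.41u_x = 0. With A = 51.123, B = -3.21, C = -28.45, the discriminant is 5828.1015. This is a hyperbolic PDE.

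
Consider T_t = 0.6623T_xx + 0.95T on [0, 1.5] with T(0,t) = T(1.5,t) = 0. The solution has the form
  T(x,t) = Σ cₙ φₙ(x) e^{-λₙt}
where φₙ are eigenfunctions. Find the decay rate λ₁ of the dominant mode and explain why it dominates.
Eigenvalues: λₙ = 0.6623n²π²/1.5² - 0.95.
First three modes:
  n=1: λ₁ = 0.6623π²/1.5² - 0.95 ≈ 1.955
  n=2: λ₂ = 2.6492π²/1.5² - 0.95 ≈ 10.671
  n=3: λ₃ = 5.9607π²/1.5² - 0.95 ≈ 25.197
Since 0.6623π²/1.5² ≈ 2.905 > 0.95, all λₙ > 0.
The n=1 mode decays slowest → dominates as t → ∞.
Asymptotic: T ~ c₁ sin(πx/1.5) e^{-λ₁t} with decay rate λ₁ ≈ 1.955.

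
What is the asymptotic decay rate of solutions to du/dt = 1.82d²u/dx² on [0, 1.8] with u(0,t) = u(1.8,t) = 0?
Eigenvalues: λₙ = 1.82n²π²/1.8².
First three modes:
  n=1: λ₁ = 1.82π²/1.8² ≈ 5.544
  n=2: λ₂ = 7.28π²/1.8² ≈ 22.176 (4× faster decay)
  n=3: λ₃ = 16.38π²/1.8² ≈ 49.896 (9× faster decay)
As t → ∞, higher modes decay exponentially faster. The n=1 mode dominates: u ~ c₁ sin(πx/1.8) e^{-λ₁t}.
Decay rate: λ₁ = 1.82π²/1.8² ≈ 5.544.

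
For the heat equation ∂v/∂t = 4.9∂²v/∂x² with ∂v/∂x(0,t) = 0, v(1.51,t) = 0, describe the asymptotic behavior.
v → 0. Heat escapes through the Dirichlet boundary.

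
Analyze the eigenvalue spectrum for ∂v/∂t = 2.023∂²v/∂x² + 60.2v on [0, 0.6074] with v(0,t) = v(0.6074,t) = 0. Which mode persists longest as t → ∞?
Eigenvalues: λₙ = 2.023n²π²/0.6074² - 60.2.
First three modes:
  n=1: λ₁ = 2.023π²/0.6074² - 60.2 ≈ -6.081
  n=2: λ₂ = 8.092π²/0.6074² - 60.2 ≈ 156.274
  n=3: λ₃ = 18.207π²/0.6074² - 60.2 ≈ 426.867
Since 2.023π²/0.6074² ≈ 54.119 < 60.2, λ₁ < 0.
The n=1 mode grows fastest (−λₙ is largest for n=1) → dominates.
Asymptotic: v ~ c₁ sin(πx/0.6074) e^{6.081t} (exponential growth at rate −λ₁ ≈ 6.081).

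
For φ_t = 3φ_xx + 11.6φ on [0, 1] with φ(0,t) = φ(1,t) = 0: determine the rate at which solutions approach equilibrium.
Eigenvalues: λₙ = 3n²π²/1² - 11.6.
First three modes:
  n=1: λ₁ = 3π² - 11.6 ≈ 18.009
  n=2: λ₂ = 12π² - 11.6 ≈ 106.835
  n=3: λ₃ = 27π² - 11.6 ≈ 254.879
Since 3π² ≈ 29.609 > 11.6, all λₙ > 0.
The n=1 mode decays slowest → dominates as t → ∞.
Asymptotic: φ ~ c₁ sin(πx/1) e^{-λ₁t} with decay rate λ₁ ≈ 18.009.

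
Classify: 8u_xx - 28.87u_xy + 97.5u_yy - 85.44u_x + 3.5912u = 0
Elliptic (discriminant = -2286.5231).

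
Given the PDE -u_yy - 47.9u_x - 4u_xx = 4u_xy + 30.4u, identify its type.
Rewriting in standard form: -4u_xx - 4u_xy - u_yy - 47.9u_x - 30.4u = 0. The second-order coefficients are A = -4, B = -4, C = -1. Since B² - 4AC = 0 = 0, this is a parabolic PDE.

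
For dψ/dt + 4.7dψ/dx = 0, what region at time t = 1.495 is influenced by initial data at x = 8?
At x = 15.0265. The characteristic carries data from (8, 0) to (15.0265, 1.495).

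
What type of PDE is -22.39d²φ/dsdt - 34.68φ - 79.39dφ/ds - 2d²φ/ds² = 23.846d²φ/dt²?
Rewriting in standard form: -2d²φ/ds² - 22.39d²φ/dsdt - 23.846d²φ/dt² - 79.39dφ/ds - 34.68φ = 0. With A = -2, B = -22.39, C = -23.846, the discriminant is 310.5441. This is a hyperbolic PDE.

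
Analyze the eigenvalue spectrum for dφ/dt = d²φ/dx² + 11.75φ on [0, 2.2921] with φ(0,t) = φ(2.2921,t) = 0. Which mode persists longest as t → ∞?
Eigenvalues: λₙ = n²π²/2.2921² - 11.75.
First three modes:
  n=1: λ₁ = π²/2.2921² - 11.75 ≈ -9.871
  n=2: λ₂ = 4π²/2.2921² - 11.75 ≈ -4.236
  n=3: λ₃ = 9π²/2.2921² - 11.75 ≈ 5.157
Since π²/2.2921² ≈ 1.879 < 11.75, λ₁ < 0.
The n=1 mode grows fastest (−λₙ is largest for n=1) → dominates.
Asymptotic: φ ~ c₁ sin(πx/2.2921) e^{9.871t} (exponential growth at rate −λ₁ ≈ 9.871).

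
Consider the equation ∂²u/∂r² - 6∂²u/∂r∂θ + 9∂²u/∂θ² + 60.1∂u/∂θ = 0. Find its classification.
Parabolic. (A = 1, B = -6, C = 9 gives B² - 4AC = 0.)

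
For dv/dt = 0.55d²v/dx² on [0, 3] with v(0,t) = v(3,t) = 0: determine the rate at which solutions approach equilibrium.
Eigenvalues: λₙ = 0.55n²π²/3².
First three modes:
  n=1: λ₁ = 0.55π²/3² ≈ 0.603
  n=2: λ₂ = 2.2π²/3² ≈ 2.413 (4× faster decay)
  n=3: λ₃ = 4.95π²/3² ≈ 5.428 (9× faster decay)
As t → ∞, higher modes decay exponentially faster. The n=1 mode dominates: v ~ c₁ sin(πx/3) e^{-λ₁t}.
Decay rate: λ₁ = 0.55π²/3² ≈ 0.603.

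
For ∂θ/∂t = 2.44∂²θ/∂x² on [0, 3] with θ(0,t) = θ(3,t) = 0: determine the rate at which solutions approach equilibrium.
Eigenvalues: λₙ = 2.44n²π²/3².
First three modes:
  n=1: λ₁ = 2.44π²/3² ≈ 2.676
  n=2: λ₂ = 9.76π²/3² ≈ 10.703 (4× faster decay)
  n=3: λ₃ = 21.96π²/3² ≈ 24.082 (9× faster decay)
As t → ∞, higher modes decay exponentially faster. The n=1 mode dominates: θ ~ c₁ sin(πx/3) e^{-λ₁t}.
Decay rate: λ₁ = 2.44π²/3² ≈ 2.676.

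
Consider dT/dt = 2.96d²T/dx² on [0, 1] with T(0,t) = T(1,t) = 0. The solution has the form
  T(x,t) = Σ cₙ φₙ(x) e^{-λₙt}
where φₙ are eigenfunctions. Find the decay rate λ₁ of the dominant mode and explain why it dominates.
Eigenvalues: λₙ = 2.96n²π².
First three modes:
  n=1: λ₁ = 2.96π² ≈ 29.214
  n=2: λ₂ = 11.84π² ≈ 116.856 (4× faster decay)
  n=3: λ₃ = 26.64π² ≈ 262.926 (9× faster decay)
As t → ∞, higher modes decay exponentially faster. The n=1 mode dominates: T ~ c₁ sin(πx) e^{-λ₁t}.
Decay rate: λ₁ = 2.96π² ≈ 29.214.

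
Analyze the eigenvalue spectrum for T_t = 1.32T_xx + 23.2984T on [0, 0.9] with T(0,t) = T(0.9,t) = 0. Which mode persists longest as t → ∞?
Eigenvalues: λₙ = 1.32n²π²/0.9² - 23.2984.
First three modes:
  n=1: λ₁ = 1.32π²/0.9² - 23.2984 ≈ -7.215
  n=2: λ₂ = 5.28π²/0.9² - 23.2984 ≈ 41.037
  n=3: λ₃ = 11.88π²/0.9² - 23.2984 ≈ 121.456
Since 1.32π²/0.9² ≈ 16.084 < 23.2984, λ₁ < 0.
The n=1 mode grows fastest (−λₙ is largest for n=1) → dominates.
Asymptotic: T ~ c₁ sin(πx/0.9) e^{7.215t} (exponential growth at rate −λ₁ ≈ 7.215).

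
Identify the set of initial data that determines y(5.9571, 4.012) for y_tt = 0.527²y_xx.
Domain of dependence: [3.842776, 8.071424]. Signals travel at speed 0.527, so data within |x - 5.9571| ≤ 0.527·4.012 = 2.114324 can reach the point.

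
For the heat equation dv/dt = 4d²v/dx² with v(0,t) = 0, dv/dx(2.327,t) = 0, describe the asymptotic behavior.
v → 0. Heat escapes through the Dirichlet boundary.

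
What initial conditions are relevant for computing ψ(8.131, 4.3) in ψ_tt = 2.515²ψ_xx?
Domain of dependence: [-2.6835, 18.9455]. Signals travel at speed 2.515, so data within |x - 8.131| ≤ 2.515·4.3 = 10.8145 can reach the point.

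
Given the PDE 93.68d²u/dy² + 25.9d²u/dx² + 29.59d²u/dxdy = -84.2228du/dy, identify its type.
Rewriting in standard form: 25.9d²u/dx² + 29.59d²u/dxdy + 93.68d²u/dy² + 84.2228du/dy = 0. The second-order coefficients are A = 25.9, B = 29.59, C = 93.68. Since B² - 4AC = -8829.6799 < 0, this is an elliptic PDE.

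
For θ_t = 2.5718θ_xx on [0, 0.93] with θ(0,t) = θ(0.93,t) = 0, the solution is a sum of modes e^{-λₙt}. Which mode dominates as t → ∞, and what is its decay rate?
Eigenvalues: λₙ = 2.5718n²π²/0.93².
First three modes:
  n=1: λ₁ = 2.5718π²/0.93² ≈ 29.347
  n=2: λ₂ = 10.2872π²/0.93² ≈ 117.39 (4× faster decay)
  n=3: λ₃ = 23.1462π²/0.93² ≈ 264.127 (9× faster decay)
As t → ∞, higher modes decay exponentially faster. The n=1 mode dominates: θ ~ c₁ sin(πx/0.93) e^{-λ₁t}.
Decay rate: λ₁ = 2.5718π²/0.93² ≈ 29.347.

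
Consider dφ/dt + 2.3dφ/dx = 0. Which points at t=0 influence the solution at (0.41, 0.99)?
A single point: x = -1.867. The characteristic through (0.41, 0.99) is x - 2.3t = const, so x = 0.41 - 2.3·0.99 = -1.867.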